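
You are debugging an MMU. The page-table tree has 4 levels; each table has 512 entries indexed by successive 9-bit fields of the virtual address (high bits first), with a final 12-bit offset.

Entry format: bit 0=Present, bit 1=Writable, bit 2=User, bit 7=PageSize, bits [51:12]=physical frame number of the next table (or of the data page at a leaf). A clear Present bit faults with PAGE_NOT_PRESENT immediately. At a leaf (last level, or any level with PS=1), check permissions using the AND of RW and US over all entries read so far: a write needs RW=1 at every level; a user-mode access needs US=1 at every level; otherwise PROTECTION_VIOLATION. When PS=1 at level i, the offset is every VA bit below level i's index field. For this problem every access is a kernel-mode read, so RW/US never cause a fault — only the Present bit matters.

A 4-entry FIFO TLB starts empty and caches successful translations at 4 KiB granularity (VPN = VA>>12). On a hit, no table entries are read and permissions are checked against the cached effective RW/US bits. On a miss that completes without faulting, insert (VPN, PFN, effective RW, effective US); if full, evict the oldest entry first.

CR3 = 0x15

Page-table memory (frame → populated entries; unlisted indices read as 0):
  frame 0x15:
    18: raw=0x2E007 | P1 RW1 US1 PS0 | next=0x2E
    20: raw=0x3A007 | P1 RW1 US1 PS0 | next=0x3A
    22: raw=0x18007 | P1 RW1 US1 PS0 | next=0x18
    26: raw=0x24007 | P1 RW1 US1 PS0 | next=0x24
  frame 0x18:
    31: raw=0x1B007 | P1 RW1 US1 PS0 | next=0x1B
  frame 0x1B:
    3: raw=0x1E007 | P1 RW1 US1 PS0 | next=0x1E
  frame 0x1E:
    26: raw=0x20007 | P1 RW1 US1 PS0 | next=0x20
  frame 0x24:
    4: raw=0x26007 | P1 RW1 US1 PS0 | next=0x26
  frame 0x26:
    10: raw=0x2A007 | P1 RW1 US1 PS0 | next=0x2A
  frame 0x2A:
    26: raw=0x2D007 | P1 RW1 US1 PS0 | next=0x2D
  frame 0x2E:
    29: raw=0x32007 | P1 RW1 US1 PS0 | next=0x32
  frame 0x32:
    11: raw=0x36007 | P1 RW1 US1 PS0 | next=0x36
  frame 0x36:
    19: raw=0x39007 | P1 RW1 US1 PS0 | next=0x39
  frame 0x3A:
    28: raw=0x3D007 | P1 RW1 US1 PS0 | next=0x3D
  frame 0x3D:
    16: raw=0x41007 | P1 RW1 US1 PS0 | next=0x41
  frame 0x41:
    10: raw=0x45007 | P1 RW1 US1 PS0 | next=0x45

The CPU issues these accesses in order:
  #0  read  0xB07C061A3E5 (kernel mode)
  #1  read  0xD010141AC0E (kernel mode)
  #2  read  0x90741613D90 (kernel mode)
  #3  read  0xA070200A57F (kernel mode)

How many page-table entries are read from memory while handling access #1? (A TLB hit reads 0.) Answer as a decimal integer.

Walk each access:
#0 VA=0xB07C061A3E5 (r,kernel):
  lvl0: tbl 0x15, slot 22 ⇒ 0x18007 (P1/RW1/US1/PS0)
  lvl1: tbl 0x18, slot 31 ⇒ 0x1B007 (P1/RW1/US1/PS0)
  lvl2: tbl 0x1B, slot 3 ⇒ 0x1E007 (P1/RW1/US1/PS0)
  lvl3: tbl 0x1E, slot 26 ⇒ 0x20007 (P1/RW1/US1/PS0)
  ✓ 0x203E5  — 4 lookups
#1 VA=0xD010141AC0E (r,kernel):
  lvl0: tbl 0x15, slot 26 ⇒ 0x24007 (P1/RW1/US1/PS0)
  lvl1: tbl 0x24, slot 4 ⇒ 0x26007 (P1/RW1/US1/PS0)
  lvl2: tbl 0x26, slot 10 ⇒ 0x2A007 (P1/RW1/US1/PS0)
  lvl3: tbl 0x2A, slot 26 ⇒ 0x2D007 (P1/RW1/US1/PS0)
  ✓ 0x2DC0E  — 4 lookups
#2 VA=0x90741613D90 (r,kernel):
  lvl0: tbl 0x15, slot 18 ⇒ 0x2E007 (P1/RW1/US1/PS0)
  lvl1: tbl 0x2E, slot 29 ⇒ 0x32007 (P1/RW1/US1/PS0)
  lvl2: tbl 0x32, slot 11 ⇒ 0x36007 (P1/RW1/US1/PS0)
  lvl3: tbl 0x36, slot 19 ⇒ 0x39007 (P1/RW1/US1/PS0)
  ✓ 0x39D90  — 4 lookups
#3 VA=0xA070200A57F (r,kernel):
  lvl0: tbl 0x15, slot 20 ⇒ 0x3A007 (P1/RW1/US1/PS0)
  lvl1: tbl 0x3A, slot 28 ⇒ 0x3D007 (P1/RW1/US1/PS0)
  lvl2: tbl 0x3D, slot 16 ⇒ 0x41007 (P1/RW1/US1/PS0)
  lvl3: tbl 0x41, slot 10 ⇒ 0x45007 (P1/RW1/US1/PS0)
  ✓ 0x4557F  — 4 lookups

Entries read for #1: 4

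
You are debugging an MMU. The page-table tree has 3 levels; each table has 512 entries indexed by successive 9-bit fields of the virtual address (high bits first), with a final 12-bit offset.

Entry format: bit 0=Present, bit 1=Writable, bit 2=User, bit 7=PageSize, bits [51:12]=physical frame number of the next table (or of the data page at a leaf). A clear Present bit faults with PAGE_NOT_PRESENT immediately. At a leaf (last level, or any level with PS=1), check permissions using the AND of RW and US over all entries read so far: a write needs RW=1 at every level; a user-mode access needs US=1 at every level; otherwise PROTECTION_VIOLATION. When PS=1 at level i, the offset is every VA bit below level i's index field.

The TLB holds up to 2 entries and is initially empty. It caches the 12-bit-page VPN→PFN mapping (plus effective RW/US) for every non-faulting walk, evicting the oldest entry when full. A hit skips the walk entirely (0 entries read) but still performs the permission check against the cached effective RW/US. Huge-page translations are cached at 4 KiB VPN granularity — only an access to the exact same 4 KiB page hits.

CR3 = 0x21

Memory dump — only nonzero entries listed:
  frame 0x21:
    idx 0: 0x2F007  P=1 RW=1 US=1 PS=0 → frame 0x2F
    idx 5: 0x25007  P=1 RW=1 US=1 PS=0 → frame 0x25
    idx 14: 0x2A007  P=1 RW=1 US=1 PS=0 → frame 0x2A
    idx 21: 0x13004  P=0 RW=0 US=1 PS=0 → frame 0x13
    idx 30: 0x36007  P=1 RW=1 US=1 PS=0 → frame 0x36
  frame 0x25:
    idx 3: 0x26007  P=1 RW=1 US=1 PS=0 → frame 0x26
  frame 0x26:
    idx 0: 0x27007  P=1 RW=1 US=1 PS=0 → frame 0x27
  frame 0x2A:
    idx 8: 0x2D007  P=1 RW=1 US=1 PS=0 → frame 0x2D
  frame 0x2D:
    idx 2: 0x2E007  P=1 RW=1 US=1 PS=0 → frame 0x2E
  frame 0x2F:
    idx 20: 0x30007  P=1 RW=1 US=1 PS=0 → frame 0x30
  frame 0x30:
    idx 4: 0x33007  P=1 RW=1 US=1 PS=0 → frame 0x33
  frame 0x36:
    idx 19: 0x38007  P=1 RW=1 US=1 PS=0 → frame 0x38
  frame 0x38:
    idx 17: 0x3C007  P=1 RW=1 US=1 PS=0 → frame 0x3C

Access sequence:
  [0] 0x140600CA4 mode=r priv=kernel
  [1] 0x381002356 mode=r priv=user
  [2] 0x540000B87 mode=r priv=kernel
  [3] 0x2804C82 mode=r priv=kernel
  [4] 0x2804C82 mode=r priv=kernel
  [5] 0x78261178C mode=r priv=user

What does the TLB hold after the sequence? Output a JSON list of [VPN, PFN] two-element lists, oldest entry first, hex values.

Trace:
#0 VA=0x140600CA4 (r,kernel):
  lvl0: tbl 0x21, slot 5 ⇒ 0x25007 (P1/RW1/US1/PS0)
  lvl1: tbl 0x25, slot 3 ⇒ 0x26007 (P1/RW1/US1/PS0)
  lvl2: tbl 0x26, slot 0 ⇒ 0x27007 (P1/RW1/US1/PS0)
  ⇒ phys 0x27CA4  [3 reads]
#1 VA=0x381002356 (r,user):
  lvl0: tbl 0x21, slot 14 ⇒ 0x2A007 (P1/RW1/US1/PS0)
  lvl1: tbl 0x2A, slot 8 ⇒ 0x2D007 (P1/RW1/US1/PS0)
  lvl2: tbl 0x2D, slot 2 ⇒ 0x2E007 (P1/RW1/US1/PS0)
  ⇒ phys 0x2E356  [3 reads]
#2 VA=0x540000B87 (r,kernel):
  lvl0: tbl 0x21, slot 21 ⇒ 0x13004 (P0/RW0/US1/PS0)
  ✗ PAGE_NOT_PRESENT  [1 reads]
#3 VA=0x2804C82 (r,kernel):
  lvl0: tbl 0x21, slot 0 ⇒ 0x2F007 (P1/RW1/US1/PS0)
  lvl1: tbl 0x2F, slot 20 ⇒ 0x30007 (P1/RW1/US1/PS0)
  lvl2: tbl 0x30, slot 4 ⇒ 0x33007 (P1/RW1/US1/PS0)
  ⇒ phys 0x33C82  [3 reads]
#4 VA=0x2804C82 (r,kernel):
  TLB hit vpn=0x2804 → PA=0x33C82
#5 VA=0x78261178C (r,user):
  lvl0: tbl 0x21, slot 30 ⇒ 0x36007 (P1/RW1/US1/PS0)
  lvl1: tbl 0x36, slot 19 ⇒ 0x38007 (P1/RW1/US1/PS0)
  lvl2: tbl 0x38, slot 17 ⇒ 0x3C007 (P1/RW1/US1/PS0)
  ⇒ phys 0x3C78C  [3 reads]

TLB: [["0x2804", "0x33"], ["0x782611", "0x3C"]]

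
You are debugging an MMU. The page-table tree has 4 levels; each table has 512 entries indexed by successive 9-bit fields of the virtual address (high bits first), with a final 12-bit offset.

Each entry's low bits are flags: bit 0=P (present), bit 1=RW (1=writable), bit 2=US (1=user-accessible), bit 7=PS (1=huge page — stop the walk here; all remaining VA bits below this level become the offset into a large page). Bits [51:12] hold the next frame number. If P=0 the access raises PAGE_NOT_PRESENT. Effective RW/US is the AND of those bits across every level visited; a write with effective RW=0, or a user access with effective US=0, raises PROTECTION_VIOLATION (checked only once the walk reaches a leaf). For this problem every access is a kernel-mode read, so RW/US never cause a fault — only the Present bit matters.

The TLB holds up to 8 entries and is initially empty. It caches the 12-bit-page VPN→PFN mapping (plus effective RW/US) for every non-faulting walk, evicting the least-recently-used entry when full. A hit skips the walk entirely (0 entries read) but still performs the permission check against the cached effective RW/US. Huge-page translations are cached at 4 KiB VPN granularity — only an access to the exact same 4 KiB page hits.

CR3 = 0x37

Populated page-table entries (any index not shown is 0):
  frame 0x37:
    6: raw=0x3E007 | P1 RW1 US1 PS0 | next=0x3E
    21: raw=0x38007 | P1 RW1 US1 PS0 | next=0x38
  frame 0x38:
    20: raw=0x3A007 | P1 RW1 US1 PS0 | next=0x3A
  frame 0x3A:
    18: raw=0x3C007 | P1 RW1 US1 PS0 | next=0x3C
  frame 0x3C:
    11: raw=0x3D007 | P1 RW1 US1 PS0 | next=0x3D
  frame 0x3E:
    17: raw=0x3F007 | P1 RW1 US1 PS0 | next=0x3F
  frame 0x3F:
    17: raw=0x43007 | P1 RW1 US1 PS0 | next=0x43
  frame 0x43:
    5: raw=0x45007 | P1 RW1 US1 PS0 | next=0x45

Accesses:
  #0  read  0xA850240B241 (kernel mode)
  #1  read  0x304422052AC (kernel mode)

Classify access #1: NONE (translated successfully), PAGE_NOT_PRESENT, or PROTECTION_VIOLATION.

Trace:
#0 VA=0xA850240B241 (r,kernel):
  L0 @0x37[21] → 0x38007  P=1,RW=1,US=1,PS=0
  L1 @0x38[20] → 0x3A007  P=1,RW=1,US=1,PS=0
  L2 @0x3A[18] → 0x3C007  P=1,RW=1,US=1,PS=0
  L3 @0x3C[11] → 0x3D007  P=1,RW=1,US=1,PS=0
  ✓ 0x3D241  — 4 lookups
#1 VA=0x304422052AC (r,kernel):
  L0 @0x37[6] → 0x3E007  P=1,RW=1,US=1,PS=0
  L1 @0x3E[17] → 0x3F007  P=1,RW=1,US=1,PS=0
  L2 @0x3F[17] → 0x43007  P=1,RW=1,US=1,PS=0
  L3 @0x43[5] → 0x45007  P=1,RW=1,US=1,PS=0
  ✓ 0x452AC  — 4 lookups

Access #1 fault: NONE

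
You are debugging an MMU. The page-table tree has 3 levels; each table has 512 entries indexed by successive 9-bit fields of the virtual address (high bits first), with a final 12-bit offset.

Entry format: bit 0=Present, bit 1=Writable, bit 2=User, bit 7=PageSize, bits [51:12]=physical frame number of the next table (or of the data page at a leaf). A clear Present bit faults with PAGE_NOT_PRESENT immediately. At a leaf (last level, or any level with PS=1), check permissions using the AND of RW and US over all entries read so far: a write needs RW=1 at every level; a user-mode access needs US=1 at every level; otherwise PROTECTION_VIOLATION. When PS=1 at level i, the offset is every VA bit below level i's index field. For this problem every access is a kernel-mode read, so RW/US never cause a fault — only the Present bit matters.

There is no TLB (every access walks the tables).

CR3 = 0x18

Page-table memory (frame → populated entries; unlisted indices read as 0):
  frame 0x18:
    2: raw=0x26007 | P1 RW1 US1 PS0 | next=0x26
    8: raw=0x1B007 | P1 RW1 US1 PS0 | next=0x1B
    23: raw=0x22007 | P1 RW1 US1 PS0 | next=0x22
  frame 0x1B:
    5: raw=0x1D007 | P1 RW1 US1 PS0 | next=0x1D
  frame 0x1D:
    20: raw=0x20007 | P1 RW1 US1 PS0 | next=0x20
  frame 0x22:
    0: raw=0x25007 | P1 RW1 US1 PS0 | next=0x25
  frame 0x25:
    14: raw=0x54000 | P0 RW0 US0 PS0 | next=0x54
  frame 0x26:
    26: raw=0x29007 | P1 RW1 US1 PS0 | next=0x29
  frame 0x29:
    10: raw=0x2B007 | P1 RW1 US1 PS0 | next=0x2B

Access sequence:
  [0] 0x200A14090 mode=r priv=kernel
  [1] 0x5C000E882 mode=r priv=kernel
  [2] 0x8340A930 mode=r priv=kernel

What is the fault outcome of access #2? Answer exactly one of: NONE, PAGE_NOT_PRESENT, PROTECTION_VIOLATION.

Per-access translation:
#0 VA=0x200A14090 (r,kernel):
  lvl0: tbl 0x18, slot 8 ⇒ 0x1B007 (P1/RW1/US1/PS0)
  lvl1: tbl 0x1B, slot 5 ⇒ 0x1D007 (P1/RW1/US1/PS0)
  lvl2: tbl 0x1D, slot 20 ⇒ 0x20007 (P1/RW1/US1/PS0)
  ✓ 0x20090  — 3 lookups
#1 VA=0x5C000E882 (r,kernel):
  lvl0: tbl 0x18, slot 23 ⇒ 0x22007 (P1/RW1/US1/PS0)
  lvl1: tbl 0x22, slot 0 ⇒ 0x25007 (P1/RW1/US1/PS0)
  lvl2: tbl 0x25, slot 14 ⇒ 0x54000 (P0/RW0/US0/PS0)
  → PAGE_NOT_PRESENT  (3 entries read)
#2 VA=0x8340A930 (r,kernel):
  lvl0: tbl 0x18, slot 2 ⇒ 0x26007 (P1/RW1/US1/PS0)
  lvl1: tbl 0x26, slot 26 ⇒ 0x29007 (P1/RW1/US1/PS0)
  lvl2: tbl 0x29, slot 10 ⇒ 0x2B007 (P1/RW1/US1/PS0)
  ✓ 0x2B930  — 3 lookups

Access #2 fault: NONE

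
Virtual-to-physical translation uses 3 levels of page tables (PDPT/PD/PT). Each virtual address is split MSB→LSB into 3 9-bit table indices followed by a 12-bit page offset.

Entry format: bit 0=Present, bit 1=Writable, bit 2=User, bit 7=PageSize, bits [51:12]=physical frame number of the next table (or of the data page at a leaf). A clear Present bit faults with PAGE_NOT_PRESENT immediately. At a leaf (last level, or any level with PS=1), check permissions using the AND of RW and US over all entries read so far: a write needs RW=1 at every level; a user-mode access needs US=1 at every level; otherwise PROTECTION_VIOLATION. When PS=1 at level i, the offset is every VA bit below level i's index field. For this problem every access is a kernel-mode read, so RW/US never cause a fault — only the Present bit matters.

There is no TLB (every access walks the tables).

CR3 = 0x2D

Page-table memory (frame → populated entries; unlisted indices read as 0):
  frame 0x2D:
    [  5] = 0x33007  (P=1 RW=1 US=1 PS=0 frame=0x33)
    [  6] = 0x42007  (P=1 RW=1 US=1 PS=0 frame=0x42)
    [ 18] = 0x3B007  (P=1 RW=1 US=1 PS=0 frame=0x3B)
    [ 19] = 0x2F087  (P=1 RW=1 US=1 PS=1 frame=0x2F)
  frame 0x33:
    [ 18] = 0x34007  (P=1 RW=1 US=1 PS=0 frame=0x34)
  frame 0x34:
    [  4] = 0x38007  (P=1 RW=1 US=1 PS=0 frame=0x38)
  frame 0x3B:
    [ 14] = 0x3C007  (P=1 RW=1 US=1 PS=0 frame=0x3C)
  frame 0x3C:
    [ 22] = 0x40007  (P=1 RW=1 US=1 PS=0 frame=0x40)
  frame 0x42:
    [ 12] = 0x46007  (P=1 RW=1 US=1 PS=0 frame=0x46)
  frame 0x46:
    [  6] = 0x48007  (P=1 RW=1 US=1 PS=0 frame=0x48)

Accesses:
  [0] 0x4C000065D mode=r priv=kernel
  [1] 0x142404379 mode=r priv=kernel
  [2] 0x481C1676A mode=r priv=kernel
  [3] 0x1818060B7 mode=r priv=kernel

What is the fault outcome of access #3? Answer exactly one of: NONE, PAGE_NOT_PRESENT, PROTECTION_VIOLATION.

Walk each access:
#0 VA=0x4C000065D (r,kernel):
  L0: frame=0x2D idx=19 entry=0x2F087 [P=1 RW=1 US=1 PS=1]
  → PA=0x2F65D (huge @L0)  (1 entries read)
#1 VA=0x142404379 (r,kernel):
  L0: frame=0x2D idx=5 entry=0x33007 [P=1 RW=1 US=1 PS=0]
  L1: frame=0x33 idx=18 entry=0x34007 [P=1 RW=1 US=1 PS=0]
  L2: frame=0x34 idx=4 entry=0x38007 [P=1 RW=1 US=1 PS=0]
  → PA=0x38379  (3 entries read)
#2 VA=0x481C1676A (r,kernel):
  L0: frame=0x2D idx=18 entry=0x3B007 [P=1 RW=1 US=1 PS=0]
  L1: frame=0x3B idx=14 entry=0x3C007 [P=1 RW=1 US=1 PS=0]
  L2: frame=0x3C idx=22 entry=0x40007 [P=1 RW=1 US=1 PS=0]
  → PA=0x4076A  (3 entries read)
#3 VA=0x1818060B7 (r,kernel):
  L0: frame=0x2D idx=6 entry=0x42007 [P=1 RW=1 US=1 PS=0]
  L1: frame=0x42 idx=12 entry=0x46007 [P=1 RW=1 US=1 PS=0]
  L2: frame=0x46 idx=6 entry=0x48007 [P=1 RW=1 US=1 PS=0]
  → PA=0x480B7  (3 entries read)

Access #3 fault: NONE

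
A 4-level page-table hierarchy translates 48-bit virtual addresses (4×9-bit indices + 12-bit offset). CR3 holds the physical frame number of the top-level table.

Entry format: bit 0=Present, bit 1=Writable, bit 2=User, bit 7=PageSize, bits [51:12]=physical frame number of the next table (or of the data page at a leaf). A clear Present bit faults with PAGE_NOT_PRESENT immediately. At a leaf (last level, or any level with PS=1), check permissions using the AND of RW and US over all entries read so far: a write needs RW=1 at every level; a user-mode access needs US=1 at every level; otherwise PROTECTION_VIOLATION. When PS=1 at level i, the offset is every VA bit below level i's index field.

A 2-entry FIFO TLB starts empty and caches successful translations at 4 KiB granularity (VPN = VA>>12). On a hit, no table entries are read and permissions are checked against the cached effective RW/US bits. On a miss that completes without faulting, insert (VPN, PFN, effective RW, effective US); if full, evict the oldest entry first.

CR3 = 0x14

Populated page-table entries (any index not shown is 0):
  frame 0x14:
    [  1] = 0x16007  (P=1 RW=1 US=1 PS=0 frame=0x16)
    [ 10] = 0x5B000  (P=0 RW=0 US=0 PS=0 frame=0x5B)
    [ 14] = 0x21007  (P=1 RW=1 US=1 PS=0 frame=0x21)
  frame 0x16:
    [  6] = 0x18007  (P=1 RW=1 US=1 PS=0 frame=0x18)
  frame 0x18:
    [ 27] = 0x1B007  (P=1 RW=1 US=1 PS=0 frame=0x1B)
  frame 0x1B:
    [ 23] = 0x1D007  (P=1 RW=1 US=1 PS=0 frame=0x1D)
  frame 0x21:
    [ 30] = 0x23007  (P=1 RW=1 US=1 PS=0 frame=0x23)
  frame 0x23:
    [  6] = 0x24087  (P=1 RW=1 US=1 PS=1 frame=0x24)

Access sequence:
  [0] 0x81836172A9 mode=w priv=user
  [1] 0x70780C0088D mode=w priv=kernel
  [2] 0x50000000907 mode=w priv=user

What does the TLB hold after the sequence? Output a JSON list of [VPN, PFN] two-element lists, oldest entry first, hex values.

Trace:
#0 VA=0x81836172A9 (w,user):
  [0] read 0x14 idx=1: raw=0x16007 flags P=1 W=1 U=1 S=0
  [1] read 0x16 idx=6: raw=0x18007 flags P=1 W=1 U=1 S=0
  [2] read 0x18 idx=27: raw=0x1B007 flags P=1 W=1 U=1 S=0
  [3] read 0x1B idx=23: raw=0x1D007 flags P=1 W=1 U=1 S=0
  → PA=0x1D2A9  (4 entries read)
#1 VA=0x70780C0088D (w,kernel):
  [0] read 0x14 idx=14: raw=0x21007 flags P=1 W=1 U=1 S=0
  [1] read 0x21 idx=30: raw=0x23007 flags P=1 W=1 U=1 S=0
  [2] read 0x23 idx=6: raw=0x24087 flags P=1 W=1 U=1 S=1
  → PA=0x2488D (huge @L2)  (3 entries read)
#2 VA=0x50000000907 (w,user):
  [0] read 0x14 idx=10: raw=0x5B000 flags P=0 W=0 U=0 S=0
  ⇒ fault: PAGE_NOT_PRESENT  — 1 lookups

TLB: [["0x8183617", "0x1D"], ["0x70780C00", "0x24"]]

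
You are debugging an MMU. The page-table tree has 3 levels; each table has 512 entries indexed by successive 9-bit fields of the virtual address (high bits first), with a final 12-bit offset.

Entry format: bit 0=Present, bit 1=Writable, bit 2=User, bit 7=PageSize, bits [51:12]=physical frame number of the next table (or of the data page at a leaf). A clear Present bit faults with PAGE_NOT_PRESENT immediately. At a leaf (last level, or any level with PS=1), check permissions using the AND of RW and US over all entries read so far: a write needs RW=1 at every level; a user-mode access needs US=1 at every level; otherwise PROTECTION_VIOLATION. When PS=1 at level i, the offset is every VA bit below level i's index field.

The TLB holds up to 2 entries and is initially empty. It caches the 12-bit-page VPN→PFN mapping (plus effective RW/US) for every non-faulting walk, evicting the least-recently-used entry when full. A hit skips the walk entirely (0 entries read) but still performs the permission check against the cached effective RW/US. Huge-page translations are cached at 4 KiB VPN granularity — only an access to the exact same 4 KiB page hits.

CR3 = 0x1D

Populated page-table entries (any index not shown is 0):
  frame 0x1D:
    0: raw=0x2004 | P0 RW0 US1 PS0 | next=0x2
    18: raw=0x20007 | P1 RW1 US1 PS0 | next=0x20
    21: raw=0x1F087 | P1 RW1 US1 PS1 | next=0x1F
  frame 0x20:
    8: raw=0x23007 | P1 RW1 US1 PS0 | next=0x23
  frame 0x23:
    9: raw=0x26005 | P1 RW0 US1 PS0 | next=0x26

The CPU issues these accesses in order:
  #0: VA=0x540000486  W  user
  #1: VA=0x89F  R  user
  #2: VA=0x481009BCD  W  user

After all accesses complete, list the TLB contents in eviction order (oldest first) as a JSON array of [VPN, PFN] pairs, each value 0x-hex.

Walk each access:
#0 VA=0x540000486 (w,user):
  lvl0: tbl 0x1D, slot 21 ⇒ 0x1F087 (P1/RW1/US1/PS1)
  → PA=0x1F486 (huge @L0)  (1 entries read)
#1 VA=0x89F (r,user):
  lvl0: tbl 0x1D, slot 0 ⇒ 0x2004 (P0/RW0/US1/PS0)
  ⇒ fault: PAGE_NOT_PRESENT  — 1 lookups
#2 VA=0x481009BCD (w,user):
  lvl0: tbl 0x1D, slot 18 ⇒ 0x20007 (P1/RW1/US1/PS0)
  lvl1: tbl 0x20, slot 8 ⇒ 0x23007 (P1/RW1/US1/PS0)
  lvl2: tbl 0x23, slot 9 ⇒ 0x26005 (P1/RW0/US1/PS0)
  ⇒ fault: PROTECTION_VIOLATION  — 3 lookups

TLB: [["0x540000", "0x1F"]]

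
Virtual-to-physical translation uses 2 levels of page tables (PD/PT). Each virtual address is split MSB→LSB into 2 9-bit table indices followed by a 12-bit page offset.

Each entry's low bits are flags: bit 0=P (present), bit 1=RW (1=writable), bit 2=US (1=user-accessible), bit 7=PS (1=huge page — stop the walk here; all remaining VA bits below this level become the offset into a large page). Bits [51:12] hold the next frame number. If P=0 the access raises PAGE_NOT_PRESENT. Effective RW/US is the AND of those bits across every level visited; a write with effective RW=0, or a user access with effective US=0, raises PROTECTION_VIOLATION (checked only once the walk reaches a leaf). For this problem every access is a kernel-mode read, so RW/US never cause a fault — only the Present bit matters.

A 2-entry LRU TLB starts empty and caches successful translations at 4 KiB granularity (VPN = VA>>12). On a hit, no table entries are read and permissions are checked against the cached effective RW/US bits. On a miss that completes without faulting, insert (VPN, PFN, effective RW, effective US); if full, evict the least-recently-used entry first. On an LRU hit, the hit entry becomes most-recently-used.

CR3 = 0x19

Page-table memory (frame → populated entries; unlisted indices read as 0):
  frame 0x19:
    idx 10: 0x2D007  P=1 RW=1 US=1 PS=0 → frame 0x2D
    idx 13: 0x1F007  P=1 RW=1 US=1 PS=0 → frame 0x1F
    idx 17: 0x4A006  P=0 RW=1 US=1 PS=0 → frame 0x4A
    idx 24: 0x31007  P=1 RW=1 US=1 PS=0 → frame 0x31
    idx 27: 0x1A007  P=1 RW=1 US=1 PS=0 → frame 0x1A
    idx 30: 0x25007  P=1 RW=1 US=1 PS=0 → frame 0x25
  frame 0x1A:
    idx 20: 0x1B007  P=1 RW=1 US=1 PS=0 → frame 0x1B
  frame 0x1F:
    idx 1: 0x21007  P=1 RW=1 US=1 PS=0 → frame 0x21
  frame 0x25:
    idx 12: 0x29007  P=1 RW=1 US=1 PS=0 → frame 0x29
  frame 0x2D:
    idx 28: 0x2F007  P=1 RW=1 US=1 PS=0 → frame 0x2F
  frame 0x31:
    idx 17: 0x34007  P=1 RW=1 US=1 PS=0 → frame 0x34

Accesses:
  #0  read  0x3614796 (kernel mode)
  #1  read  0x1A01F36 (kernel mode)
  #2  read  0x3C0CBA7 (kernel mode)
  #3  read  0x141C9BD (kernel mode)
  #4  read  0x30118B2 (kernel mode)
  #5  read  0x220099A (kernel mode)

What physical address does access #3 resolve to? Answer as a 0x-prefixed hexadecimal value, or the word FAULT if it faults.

Walk each access:
#0 VA=0x3614796 (r,kernel):
  L0 @0x19[27] → 0x1A007  P=1,RW=1,US=1,PS=0
  L1 @0x1A[20] → 0x1B007  P=1,RW=1,US=1,PS=0
  → PA=0x1B796  (2 entries read)
#1 VA=0x1A01F36 (r,kernel):
  L0 @0x19[13] → 0x1F007  P=1,RW=1,US=1,PS=0
  L1 @0x1F[1] → 0x21007  P=1,RW=1,US=1,PS=0
  → PA=0x21F36  (2 entries read)
#2 VA=0x3C0CBA7 (r,kernel):
  L0 @0x19[30] → 0x25007  P=1,RW=1,US=1,PS=0
  L1 @0x25[12] → 0x29007  P=1,RW=1,US=1,PS=0
  → PA=0x29BA7  (2 entries read)
#3 VA=0x141C9BD (r,kernel):
  L0 @0x19[10] → 0x2D007  P=1,RW=1,US=1,PS=0
  L1 @0x2D[28] → 0x2F007  P=1,RW=1,US=1,PS=0
  → PA=0x2F9BD  (2 entries read)
#4 VA=0x30118B2 (r,kernel):
  L0 @0x19[24] → 0x31007  P=1,RW=1,US=1,PS=0
  L1 @0x31[17] → 0x34007  P=1,RW=1,US=1,PS=0
  → PA=0x348B2  (2 entries read)
#5 VA=0x220099A (r,kernel):
  L0 @0x19[17] → 0x4A006  P=0,RW=1,US=1,PS=0
  ✗ PAGE_NOT_PRESENT  [1 reads]

Access #3 PA: 0x2F9BD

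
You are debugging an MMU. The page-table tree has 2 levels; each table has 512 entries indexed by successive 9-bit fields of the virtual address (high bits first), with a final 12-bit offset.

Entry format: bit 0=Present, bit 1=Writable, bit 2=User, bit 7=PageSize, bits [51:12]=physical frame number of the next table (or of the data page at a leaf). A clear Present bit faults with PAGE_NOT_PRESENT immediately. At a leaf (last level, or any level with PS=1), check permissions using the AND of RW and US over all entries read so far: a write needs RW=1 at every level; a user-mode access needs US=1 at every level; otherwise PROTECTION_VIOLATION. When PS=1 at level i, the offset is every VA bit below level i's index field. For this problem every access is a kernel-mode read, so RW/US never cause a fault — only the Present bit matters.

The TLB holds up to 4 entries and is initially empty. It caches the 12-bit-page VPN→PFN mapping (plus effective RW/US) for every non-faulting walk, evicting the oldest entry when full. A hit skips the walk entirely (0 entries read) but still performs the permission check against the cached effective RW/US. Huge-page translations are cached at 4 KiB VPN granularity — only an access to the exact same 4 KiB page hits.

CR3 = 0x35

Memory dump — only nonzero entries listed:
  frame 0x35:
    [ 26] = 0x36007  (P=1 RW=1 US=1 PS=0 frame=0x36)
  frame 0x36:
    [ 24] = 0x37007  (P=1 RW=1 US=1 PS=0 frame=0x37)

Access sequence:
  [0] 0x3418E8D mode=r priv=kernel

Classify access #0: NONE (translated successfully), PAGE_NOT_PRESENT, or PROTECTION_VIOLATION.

Per-access translation:
#0 VA=0x3418E8D (r,kernel):
  L0: frame=0x35 idx=26 entry=0x36007 [P=1 RW=1 US=1 PS=0]
  L1: frame=0x36 idx=24 entry=0x37007 [P=1 RW=1 US=1 PS=0]
  → PA=0x37E8D  (2 entries read)

Access #0 fault: NONE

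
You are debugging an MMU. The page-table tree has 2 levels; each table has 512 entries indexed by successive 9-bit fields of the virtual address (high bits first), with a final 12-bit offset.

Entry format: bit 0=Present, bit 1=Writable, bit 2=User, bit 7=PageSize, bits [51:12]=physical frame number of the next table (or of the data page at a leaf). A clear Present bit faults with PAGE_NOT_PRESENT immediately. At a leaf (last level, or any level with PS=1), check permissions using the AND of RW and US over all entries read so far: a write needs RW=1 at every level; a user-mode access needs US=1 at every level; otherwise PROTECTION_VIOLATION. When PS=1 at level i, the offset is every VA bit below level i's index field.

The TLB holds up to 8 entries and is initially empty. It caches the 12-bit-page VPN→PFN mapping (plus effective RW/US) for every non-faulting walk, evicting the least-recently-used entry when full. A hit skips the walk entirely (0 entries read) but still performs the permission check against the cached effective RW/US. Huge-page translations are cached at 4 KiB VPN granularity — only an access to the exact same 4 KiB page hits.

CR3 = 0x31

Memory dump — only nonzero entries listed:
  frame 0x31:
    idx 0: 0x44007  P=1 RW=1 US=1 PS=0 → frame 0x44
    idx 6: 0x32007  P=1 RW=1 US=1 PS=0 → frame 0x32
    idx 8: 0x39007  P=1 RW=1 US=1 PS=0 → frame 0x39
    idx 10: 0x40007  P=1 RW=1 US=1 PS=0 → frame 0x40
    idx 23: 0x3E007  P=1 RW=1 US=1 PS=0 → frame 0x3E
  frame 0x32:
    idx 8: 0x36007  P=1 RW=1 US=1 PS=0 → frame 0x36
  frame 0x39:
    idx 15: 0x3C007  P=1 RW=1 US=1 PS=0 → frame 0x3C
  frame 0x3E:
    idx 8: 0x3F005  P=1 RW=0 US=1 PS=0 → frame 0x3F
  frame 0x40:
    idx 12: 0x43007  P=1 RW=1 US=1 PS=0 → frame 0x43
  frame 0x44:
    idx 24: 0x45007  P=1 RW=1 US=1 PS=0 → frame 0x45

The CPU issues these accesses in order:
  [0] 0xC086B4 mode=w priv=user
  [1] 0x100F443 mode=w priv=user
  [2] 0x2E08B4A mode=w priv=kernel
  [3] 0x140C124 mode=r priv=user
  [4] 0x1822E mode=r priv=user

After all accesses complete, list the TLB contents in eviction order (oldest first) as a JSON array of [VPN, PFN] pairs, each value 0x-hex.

Trace:
#0 VA=0xC086B4 (w,user):
  L0: frame=0x31 idx=6 entry=0x32007 [P=1 RW=1 US=1 PS=0]
  L1: frame=0x32 idx=8 entry=0x36007 [P=1 RW=1 US=1 PS=0]
  → PA=0x366B4  (2 entries read)
#1 VA=0x100F443 (w,user):
  L0: frame=0x31 idx=8 entry=0x39007 [P=1 RW=1 US=1 PS=0]
  L1: frame=0x39 idx=15 entry=0x3C007 [P=1 RW=1 US=1 PS=0]
  → PA=0x3C443  (2 entries read)
#2 VA=0x2E08B4A (w,kernel):
  L0: frame=0x31 idx=23 entry=0x3E007 [P=1 RW=1 US=1 PS=0]
  L1: frame=0x3E idx=8 entry=0x3F005 [P=1 RW=0 US=1 PS=0]
  ✗ PROTECTION_VIOLATION  [2 reads]
#3 VA=0x140C124 (r,user):
  L0: frame=0x31 idx=10 entry=0x40007 [P=1 RW=1 US=1 PS=0]
  L1: frame=0x40 idx=12 entry=0x43007 [P=1 RW=1 US=1 PS=0]
  → PA=0x43124  (2 entries read)
#4 VA=0x1822E (r,user):
  L0: frame=0x31 idx=0 entry=0x44007 [P=1 RW=1 US=1 PS=0]
  L1: frame=0x44 idx=24 entry=0x45007 [P=1 RW=1 US=1 PS=0]
  → PA=0x4522E  (2 entries read)

TLB: [["0xC08", "0x36"], ["0x100F", "0x3C"], ["0x140C", "0x43"], ["0x18", "0x45"]]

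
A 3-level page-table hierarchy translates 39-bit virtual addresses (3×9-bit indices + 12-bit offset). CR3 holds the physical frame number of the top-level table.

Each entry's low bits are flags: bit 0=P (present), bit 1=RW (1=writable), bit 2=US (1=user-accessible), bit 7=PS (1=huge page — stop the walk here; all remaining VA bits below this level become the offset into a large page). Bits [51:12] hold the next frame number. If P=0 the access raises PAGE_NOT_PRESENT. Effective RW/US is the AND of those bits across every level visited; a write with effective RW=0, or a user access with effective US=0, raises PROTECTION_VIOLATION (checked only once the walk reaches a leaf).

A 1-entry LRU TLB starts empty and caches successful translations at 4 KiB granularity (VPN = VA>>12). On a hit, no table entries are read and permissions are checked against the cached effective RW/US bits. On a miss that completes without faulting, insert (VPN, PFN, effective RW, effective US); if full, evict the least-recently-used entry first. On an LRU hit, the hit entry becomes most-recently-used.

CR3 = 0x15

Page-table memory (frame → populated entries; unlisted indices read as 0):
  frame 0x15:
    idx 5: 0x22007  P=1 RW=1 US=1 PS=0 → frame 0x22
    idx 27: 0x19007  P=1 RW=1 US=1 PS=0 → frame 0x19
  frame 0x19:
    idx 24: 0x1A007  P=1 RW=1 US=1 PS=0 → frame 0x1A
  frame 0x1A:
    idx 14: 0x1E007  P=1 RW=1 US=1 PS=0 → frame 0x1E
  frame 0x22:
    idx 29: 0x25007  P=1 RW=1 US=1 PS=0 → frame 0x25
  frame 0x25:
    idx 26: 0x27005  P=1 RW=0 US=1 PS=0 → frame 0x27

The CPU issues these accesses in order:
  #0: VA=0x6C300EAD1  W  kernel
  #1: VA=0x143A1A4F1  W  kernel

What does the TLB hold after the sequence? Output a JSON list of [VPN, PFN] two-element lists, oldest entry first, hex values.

Per-access translation:
#0 VA=0x6C300EAD1 (w,kernel):
  L0: frame=0x15 idx=27 entry=0x19007 [P=1 RW=1 US=1 PS=0]
  L1: frame=0x19 idx=24 entry=0x1A007 [P=1 RW=1 US=1 PS=0]
  L2: frame=0x1A idx=14 entry=0x1E007 [P=1 RW=1 US=1 PS=0]
  ⇒ phys 0x1EAD1  [3 reads]
#1 VA=0x143A1A4F1 (w,kernel):
  L0: frame=0x15 idx=5 entry=0x22007 [P=1 RW=1 US=1 PS=0]
  L1: frame=0x22 idx=29 entry=0x25007 [P=1 RW=1 US=1 PS=0]
  L2: frame=0x25 idx=26 entry=0x27005 [P=1 RW=0 US=1 PS=0]
  ✗ PROTECTION_VIOLATION  [3 reads]

TLB: [["0x6C300E", "0x1E"]]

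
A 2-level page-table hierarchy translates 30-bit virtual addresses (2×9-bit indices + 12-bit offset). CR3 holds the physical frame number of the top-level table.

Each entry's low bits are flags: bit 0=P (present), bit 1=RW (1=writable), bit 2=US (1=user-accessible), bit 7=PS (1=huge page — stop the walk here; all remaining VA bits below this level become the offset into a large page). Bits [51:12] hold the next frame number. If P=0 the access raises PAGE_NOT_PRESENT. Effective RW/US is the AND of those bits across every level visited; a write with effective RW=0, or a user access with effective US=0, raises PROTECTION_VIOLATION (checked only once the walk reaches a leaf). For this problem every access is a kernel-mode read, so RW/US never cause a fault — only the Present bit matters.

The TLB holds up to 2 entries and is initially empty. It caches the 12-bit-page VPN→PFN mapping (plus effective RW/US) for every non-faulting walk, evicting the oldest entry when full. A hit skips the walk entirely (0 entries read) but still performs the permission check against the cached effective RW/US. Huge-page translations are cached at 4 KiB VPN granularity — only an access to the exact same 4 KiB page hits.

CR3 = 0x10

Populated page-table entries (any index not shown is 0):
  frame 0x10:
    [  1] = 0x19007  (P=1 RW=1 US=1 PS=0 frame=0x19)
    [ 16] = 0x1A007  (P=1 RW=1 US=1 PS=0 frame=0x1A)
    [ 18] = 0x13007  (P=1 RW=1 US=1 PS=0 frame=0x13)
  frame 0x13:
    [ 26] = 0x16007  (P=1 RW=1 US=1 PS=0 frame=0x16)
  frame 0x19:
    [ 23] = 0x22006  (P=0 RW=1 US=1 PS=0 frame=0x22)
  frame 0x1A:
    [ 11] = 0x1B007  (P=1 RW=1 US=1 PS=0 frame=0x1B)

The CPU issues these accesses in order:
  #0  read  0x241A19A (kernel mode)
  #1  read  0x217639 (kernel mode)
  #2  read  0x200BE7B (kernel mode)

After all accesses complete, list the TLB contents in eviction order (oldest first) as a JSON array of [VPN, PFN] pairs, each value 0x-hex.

Trace:
#0 VA=0x241A19A (r,kernel):
  [0] read 0x10 idx=18: raw=0x13007 flags P=1 W=1 U=1 S=0
  [1] read 0x13 idx=26: raw=0x16007 flags P=1 W=1 U=1 S=0
  ✓ 0x1619A  — 2 lookups
#1 VA=0x217639 (r,kernel):
  [0] read 0x10 idx=1: raw=0x19007 flags P=1 W=1 U=1 S=0
  [1] read 0x19 idx=23: raw=0x22006 flags P=0 W=1 U=1 S=0
  ⇒ fault: PAGE_NOT_PRESENT  — 2 lookups
#2 VA=0x200BE7B (r,kernel):
  [0] read 0x10 idx=16: raw=0x1A007 flags P=1 W=1 U=1 S=0
  [1] read 0x1A idx=11: raw=0x1B007 flags P=1 W=1 U=1 S=0
  ✓ 0x1BE7B  — 2 lookups

TLB: [["0x241A", "0x16"], ["0x200B", "0x1B"]]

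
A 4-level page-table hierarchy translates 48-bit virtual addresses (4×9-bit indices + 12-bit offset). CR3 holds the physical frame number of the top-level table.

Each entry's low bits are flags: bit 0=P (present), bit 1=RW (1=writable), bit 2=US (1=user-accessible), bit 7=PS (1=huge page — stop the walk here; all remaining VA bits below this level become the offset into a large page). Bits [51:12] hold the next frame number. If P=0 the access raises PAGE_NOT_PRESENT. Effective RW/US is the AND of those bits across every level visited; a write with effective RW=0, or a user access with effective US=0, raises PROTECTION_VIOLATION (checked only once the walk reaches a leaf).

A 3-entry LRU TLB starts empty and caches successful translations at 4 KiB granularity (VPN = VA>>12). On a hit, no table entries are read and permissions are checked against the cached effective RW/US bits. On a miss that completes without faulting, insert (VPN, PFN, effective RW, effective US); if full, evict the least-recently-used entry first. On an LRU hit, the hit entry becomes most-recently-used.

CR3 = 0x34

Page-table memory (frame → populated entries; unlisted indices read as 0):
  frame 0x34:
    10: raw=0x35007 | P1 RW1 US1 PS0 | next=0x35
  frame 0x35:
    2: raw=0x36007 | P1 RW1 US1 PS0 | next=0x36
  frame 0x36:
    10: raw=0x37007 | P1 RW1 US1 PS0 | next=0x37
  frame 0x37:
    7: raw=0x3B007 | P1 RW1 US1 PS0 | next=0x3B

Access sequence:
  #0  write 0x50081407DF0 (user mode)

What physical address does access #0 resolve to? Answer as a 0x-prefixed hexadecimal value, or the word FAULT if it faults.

Per-access translation:
#0 VA=0x50081407DF0 (w,user):
  L0: frame=0x34 idx=10 entry=0x35007 [P=1 RW=1 US=1 PS=0]
  L1: frame=0x35 idx=2 entry=0x36007 [P=1 RW=1 US=1 PS=0]
  L2: frame=0x36 idx=10 entry=0x37007 [P=1 RW=1 US=1 PS=0]
  L3: frame=0x37 idx=7 entry=0x3B007 [P=1 RW=1 US=1 PS=0]
  ⇒ phys 0x3BDF0  [4 reads]

Access #0 PA: 0x3BDF0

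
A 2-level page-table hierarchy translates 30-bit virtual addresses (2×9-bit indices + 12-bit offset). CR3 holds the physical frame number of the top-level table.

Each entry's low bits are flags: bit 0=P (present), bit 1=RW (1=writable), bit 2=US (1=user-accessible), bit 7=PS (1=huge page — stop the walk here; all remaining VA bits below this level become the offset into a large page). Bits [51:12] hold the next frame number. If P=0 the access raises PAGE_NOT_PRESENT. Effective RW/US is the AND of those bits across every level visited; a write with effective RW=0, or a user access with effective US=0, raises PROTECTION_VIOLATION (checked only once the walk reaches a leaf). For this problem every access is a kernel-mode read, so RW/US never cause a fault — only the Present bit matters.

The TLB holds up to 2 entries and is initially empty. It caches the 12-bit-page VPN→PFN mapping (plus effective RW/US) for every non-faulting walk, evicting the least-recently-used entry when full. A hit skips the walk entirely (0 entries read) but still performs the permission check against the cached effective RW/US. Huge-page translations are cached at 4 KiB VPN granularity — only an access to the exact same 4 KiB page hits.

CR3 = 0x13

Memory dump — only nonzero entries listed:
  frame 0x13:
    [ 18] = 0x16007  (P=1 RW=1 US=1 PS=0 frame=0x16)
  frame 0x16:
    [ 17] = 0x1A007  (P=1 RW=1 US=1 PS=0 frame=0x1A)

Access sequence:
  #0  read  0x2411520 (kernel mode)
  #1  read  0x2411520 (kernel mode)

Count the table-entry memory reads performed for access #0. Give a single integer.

Per-access translation:
#0 VA=0x2411520 (r,kernel):
  L0: frame=0x13 idx=18 entry=0x16007 [P=1 RW=1 US=1 PS=0]
  L1: frame=0x16 idx=17 entry=0x1A007 [P=1 RW=1 US=1 PS=0]
  → PA=0x1A520  (2 entries read)
#1 VA=0x2411520 (r,kernel):
  TLB hit vpn=0x2411 → PA=0x1A520

Entries read for #0: 2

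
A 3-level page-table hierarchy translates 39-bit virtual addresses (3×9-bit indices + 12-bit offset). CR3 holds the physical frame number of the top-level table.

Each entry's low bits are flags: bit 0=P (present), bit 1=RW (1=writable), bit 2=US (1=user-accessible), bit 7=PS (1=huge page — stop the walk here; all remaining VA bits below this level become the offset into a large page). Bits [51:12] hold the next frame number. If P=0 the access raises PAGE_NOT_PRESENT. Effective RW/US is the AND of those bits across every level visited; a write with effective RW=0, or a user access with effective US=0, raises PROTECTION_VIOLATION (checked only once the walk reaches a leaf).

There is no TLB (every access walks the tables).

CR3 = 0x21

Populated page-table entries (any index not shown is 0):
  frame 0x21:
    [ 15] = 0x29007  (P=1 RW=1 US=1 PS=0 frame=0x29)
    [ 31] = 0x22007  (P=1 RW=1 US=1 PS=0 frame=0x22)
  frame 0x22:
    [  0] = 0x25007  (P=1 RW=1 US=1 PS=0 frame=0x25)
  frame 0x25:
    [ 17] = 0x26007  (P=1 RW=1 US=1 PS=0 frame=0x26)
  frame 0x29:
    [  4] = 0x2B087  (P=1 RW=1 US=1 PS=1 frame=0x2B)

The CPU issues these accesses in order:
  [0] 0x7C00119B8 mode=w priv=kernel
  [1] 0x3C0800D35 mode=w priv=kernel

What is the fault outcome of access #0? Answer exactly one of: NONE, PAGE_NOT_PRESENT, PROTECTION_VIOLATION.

Per-access translation:
#0 VA=0x7C00119B8 (w,kernel):
  lvl0: tbl 0x21, slot 31 ⇒ 0x22007 (P1/RW1/US1/PS0)
  lvl1: tbl 0x22, slot 0 ⇒ 0x25007 (P1/RW1/US1/PS0)
  lvl2: tbl 0x25, slot 17 ⇒ 0x26007 (P1/RW1/US1/PS0)
  ⇒ phys 0x269B8  [3 reads]
#1 VA=0x3C0800D35 (w,kernel):
  lvl0: tbl 0x21, slot 15 ⇒ 0x29007 (P1/RW1/US1/PS0)
  lvl1: tbl 0x29, slot 4 ⇒ 0x2B087 (P1/RW1/US1/PS1)
  ⇒ phys 0x2BD35 (huge @L1)  [2 reads]

Access #0 fault: NONE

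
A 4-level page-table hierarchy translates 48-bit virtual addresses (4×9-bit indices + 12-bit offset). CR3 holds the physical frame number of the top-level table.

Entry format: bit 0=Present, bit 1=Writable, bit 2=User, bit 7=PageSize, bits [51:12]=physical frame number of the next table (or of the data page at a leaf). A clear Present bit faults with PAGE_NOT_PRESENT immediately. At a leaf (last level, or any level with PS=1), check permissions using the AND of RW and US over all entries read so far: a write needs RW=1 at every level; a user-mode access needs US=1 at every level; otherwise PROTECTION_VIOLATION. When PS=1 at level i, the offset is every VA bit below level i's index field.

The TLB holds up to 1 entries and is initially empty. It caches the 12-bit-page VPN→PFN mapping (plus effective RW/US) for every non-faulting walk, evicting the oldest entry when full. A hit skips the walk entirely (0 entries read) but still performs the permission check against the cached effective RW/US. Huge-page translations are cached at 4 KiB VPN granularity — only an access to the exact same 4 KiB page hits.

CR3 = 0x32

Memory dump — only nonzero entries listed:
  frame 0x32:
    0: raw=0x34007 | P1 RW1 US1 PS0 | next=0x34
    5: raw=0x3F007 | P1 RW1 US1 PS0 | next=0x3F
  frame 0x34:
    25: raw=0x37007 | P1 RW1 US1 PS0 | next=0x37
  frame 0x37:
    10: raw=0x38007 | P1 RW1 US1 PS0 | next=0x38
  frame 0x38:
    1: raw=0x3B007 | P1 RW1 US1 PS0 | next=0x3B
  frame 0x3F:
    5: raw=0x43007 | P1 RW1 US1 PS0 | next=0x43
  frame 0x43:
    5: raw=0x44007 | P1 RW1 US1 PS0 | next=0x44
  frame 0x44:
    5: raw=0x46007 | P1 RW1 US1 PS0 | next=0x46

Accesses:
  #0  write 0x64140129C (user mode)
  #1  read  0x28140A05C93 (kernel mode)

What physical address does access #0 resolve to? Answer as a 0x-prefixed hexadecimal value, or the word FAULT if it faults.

Per-access translation:
#0 VA=0x64140129C (w,user):
  L0: frame=0x32 idx=0 entry=0x34007 [P=1 RW=1 US=1 PS=0]
  L1: frame=0x34 idx=25 entry=0x37007 [P=1 RW=1 US=1 PS=0]
  L2: frame=0x37 idx=10 entry=0x38007 [P=1 RW=1 US=1 PS=0]
  L3: frame=0x38 idx=1 entry=0x3B007 [P=1 RW=1 US=1 PS=0]
  → PA=0x3B29C  (4 entries read)
#1 VA=0x28140A05C93 (r,kernel):
  L0: frame=0x32 idx=5 entry=0x3F007 [P=1 RW=1 US=1 PS=0]
  L1: frame=0x3F idx=5 entry=0x43007 [P=1 RW=1 US=1 PS=0]
  L2: frame=0x43 idx=5 entry=0x44007 [P=1 RW=1 US=1 PS=0]
  L3: frame=0x44 idx=5 entry=0x46007 [P=1 RW=1 US=1 PS=0]
  → PA=0x46C93  (4 entries read)

Access #0 PA: 0x3B29C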